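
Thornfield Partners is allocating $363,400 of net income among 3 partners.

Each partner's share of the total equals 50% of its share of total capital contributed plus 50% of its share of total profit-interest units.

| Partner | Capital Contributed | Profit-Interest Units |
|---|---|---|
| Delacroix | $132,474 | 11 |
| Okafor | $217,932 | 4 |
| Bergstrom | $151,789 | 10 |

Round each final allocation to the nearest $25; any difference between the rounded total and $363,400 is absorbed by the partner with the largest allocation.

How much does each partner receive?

Delacroix: $127,875 | Okafor: $107,925 | Bergstrom: $127,600

Totals — capital contributed 502,195, profit-interest units 25.
Blended shares (50% capital contributed + 50% profit-interest units): Delacroix 0.3519; Okafor 0.2970; Bergstrom 0.3511.
Unrounded shares: Delacroix 127,878.64; Okafor 107,922.34; Bergstrom 127,599.03.
After rounding ($25): Delacroix $127,875; Okafor $107,925; Bergstrom $127,600. Sum = $363,400.
Sum already equals the total — no adjustment.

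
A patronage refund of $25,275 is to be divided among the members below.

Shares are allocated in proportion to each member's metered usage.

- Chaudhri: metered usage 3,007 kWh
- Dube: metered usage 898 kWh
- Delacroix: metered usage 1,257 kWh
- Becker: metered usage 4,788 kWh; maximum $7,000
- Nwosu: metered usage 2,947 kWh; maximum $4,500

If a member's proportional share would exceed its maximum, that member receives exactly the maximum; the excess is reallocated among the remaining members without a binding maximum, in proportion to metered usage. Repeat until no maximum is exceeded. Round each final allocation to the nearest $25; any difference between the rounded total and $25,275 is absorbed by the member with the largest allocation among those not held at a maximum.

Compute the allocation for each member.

Sum of metered usage: 12,897.
Pro-rata shares before constraints: Chaudhri 5,892.99; Dube 1,759.86; Delacroix 2,463.42; Becker 9,383.32; Nwosu 5,775.41.
Cap binds for Becker ($7,000), Nwosu ($4,500); residual $13,775 reallocated over remaining metered usage 5,162.
Remaining shares: Chaudhri 8,024.30 → $8,025; Dube 2,396.35 → $2,400; Delacroix 3,354.35 → $3,350.

Chaudhri: $8,025 | Dube: $2,400 | Delacroix: $3,350 | Becker: $7,000 | Nwosu: $4,500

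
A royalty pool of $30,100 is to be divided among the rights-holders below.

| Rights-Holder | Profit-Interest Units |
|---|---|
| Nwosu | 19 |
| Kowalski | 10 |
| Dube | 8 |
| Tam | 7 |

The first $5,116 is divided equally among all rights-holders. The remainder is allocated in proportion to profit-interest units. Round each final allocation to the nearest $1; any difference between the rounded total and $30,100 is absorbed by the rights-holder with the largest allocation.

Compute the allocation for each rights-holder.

Nwosu: $12,067 | Kowalski: $6,957 | Dube: $5,822 | Tam: $5,254

Equal tier: $5,116 ÷ 4 = $1,279 apiece.
Remainder $24,984 by profit-interest units (total 44): Nwosu 10,788.55 → $10,789; Kowalski 5,678.18 → $5,678; Dube 4,542.55 → $4,543; Tam 3,974.73 → $3,975.
Rounding difference −$1 on remainder applied to Nwosu.
Totals: Nwosu $1,279 + $10,788 = $12,067; Kowalski $1,279 + $5,678 = $6,957; Dube $1,279 + $4,543 = $5,822; Tam $1,279 + $3,975 = $5,254.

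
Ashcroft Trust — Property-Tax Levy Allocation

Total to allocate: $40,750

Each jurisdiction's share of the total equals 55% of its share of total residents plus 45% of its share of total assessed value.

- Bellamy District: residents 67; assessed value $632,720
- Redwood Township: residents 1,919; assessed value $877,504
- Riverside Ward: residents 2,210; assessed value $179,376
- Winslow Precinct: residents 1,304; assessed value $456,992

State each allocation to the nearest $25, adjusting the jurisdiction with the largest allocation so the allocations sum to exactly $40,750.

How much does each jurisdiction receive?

Residents total 5,500; assessed value total 2,146,592.
Combined weights (55% residents + 45% assessed value): Bellamy District 0.1393; Redwood Township 0.3759; Riverside Ward 0.2586; Winslow Precinct 0.2262.
Proportional shares: Bellamy District 5,678.11; Redwood Township 15,316.10; Riverside Ward 10,538.09; Winslow Precinct 9,217.70.
At nearest $25: Bellamy District $5,675; Redwood Township $15,325; Riverside Ward $10,550; Winslow Precinct $9,225. Sum = $40,775.
Difference $40,750 − $40,775 = −$25 applied to largest allocation (Redwood Township): Redwood Township becomes $15,300.

Bellamy District: $5,675 | Redwood Township: $15,300 | Riverside Ward: $10,550 | Winslow Precinct: $9,225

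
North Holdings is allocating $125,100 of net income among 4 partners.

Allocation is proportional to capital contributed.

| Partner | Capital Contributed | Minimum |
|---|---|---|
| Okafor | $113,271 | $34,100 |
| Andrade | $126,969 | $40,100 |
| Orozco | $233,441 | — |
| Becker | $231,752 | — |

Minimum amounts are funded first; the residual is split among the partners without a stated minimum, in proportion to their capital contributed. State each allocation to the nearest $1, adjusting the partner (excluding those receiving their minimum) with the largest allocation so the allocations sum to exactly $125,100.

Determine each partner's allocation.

Minimums first: Okafor $34,100; Andrade $40,100. Balance $50,900.
Balance split over remaining capital contributed 465,193: Orozco 25,542.40 → $25,542; Becker 25,357.60 → $25,358.

Okafor: $34,100 | Andrade: $40,100 | Orozco: $25,542 | Becker: $25,358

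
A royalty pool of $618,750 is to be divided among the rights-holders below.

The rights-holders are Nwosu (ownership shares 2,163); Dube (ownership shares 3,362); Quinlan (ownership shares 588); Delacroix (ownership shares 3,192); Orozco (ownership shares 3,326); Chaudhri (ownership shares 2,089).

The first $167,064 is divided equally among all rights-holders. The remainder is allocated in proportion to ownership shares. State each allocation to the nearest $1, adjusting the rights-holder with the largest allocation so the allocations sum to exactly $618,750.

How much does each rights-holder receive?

Nwosu: $94,216 · Dube: $131,008 · Quinlan: $45,887 · Delacroix: $125,791 · Orozco: $129,903 · Chaudhri: $91,945

Equal tier: $167,064 ÷ 6 = $27,844 apiece.
Remainder $451,686 by ownership shares (total 14,720): Nwosu 66,372.07 → $66,372; Dube 103,163.61 → $103,164; Quinlan 18,042.89 → $18,043; Delacroix 97,947.13 → $97,947; Orozco 102,058.94 → $102,059; Chaudhri 64,101.36 → $64,101.
Totals: Nwosu $27,844 + $66,372 = $94,216; Dube $27,844 + $103,164 = $131,008; Quinlan $27,844 + $18,043 = $45,887; Delacroix $27,844 + $97,947 = $125,791; Orozco $27,844 + $102,059 = $129,903; Chaudhri $27,844 + $64,101 = $91,945.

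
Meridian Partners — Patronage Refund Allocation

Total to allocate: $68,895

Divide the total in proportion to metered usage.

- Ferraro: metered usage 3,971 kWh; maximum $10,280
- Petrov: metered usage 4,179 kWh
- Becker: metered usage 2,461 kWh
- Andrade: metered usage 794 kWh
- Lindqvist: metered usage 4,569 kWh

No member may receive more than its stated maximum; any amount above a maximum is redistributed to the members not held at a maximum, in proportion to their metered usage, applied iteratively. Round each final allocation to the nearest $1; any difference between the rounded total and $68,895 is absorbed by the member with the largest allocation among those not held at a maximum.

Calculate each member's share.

Ferraro: $10,280; Petrov: $20,408; Becker: $12,018; Andrade: $3,877; Lindqvist: $22,312

Metered usage total: 15,974.
Pro-rata shares before constraints: Ferraro 17,126.71; Petrov 18,023.80; Becker 10,614.16; Andrade 3,424.48; Lindqvist 19,705.85.
Held at cap: Ferraro ($10,280); residual $58,615 reallocated over remaining metered usage 12,003.
Redistributed shares: Petrov 20,407.57 → $20,408; Becker 12,017.96 → $12,018; Andrade 3,877.39 → $3,877; Lindqvist 22,312.08 → $22,312.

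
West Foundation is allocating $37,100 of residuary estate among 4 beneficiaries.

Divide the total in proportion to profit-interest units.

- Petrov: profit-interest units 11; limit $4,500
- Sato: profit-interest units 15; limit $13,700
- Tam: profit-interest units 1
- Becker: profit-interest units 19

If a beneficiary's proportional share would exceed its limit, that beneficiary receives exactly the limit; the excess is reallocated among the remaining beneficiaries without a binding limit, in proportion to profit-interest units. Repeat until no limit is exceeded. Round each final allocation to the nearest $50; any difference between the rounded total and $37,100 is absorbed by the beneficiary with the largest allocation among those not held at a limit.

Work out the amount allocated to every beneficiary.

Petrov: $4,500 · Sato: $13,700 · Tam: $950 · Becker: $17,950

Profit-interest units total: 46.
Pro-rata shares before constraints: Petrov 8,871.74; Sato 12,097.83; Tam 806.52; Becker 15,323.91.
Cap binds for Petrov ($4,500); balance $32,600 reallocated over remaining profit-interest units 35.
Cap binds for Sato ($13,700); balance $18,900 reallocated over remaining profit-interest units 20.
Redistributed shares: Tam 945.00 → $950; Becker 17,955.00 → $17,950.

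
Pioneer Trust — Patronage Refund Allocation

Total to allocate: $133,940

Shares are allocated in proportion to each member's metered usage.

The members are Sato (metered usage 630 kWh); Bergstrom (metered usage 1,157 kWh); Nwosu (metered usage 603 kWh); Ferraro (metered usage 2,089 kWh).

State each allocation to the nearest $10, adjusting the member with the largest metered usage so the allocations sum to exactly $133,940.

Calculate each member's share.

Sato: $18,840 · Bergstrom: $34,600 · Nwosu: $18,030 · Ferraro: $62,470

Total metered usage = 630 + 1,157 + 603 + 2,089 = 4,479.
Proportional shares: Sato 18,839.52; Bergstrom 34,598.92; Nwosu 18,032.11; Ferraro 62,469.45.
Rounded to nearest $10: Sato $18,840; Bergstrom $34,600; Nwosu $18,030; Ferraro $62,470. Sum = $133,940.
Rounded total matches; no reconciliation needed.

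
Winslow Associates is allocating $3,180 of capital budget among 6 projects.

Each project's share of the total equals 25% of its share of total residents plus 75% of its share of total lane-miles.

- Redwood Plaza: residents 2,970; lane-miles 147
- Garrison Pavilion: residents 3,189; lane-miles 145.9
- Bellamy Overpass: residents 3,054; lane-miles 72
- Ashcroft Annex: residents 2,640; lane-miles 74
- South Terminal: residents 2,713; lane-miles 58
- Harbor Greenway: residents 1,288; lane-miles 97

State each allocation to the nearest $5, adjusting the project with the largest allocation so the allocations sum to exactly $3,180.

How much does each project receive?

Totals — residents 15,854, lane-miles 593.9.
Blended shares (25% residents + 75% lane-miles): Redwood Plaza 0.2325; Garrison Pavilion 0.2345; Bellamy Overpass 0.1391; Ashcroft Annex 0.1351; South Terminal 0.1160; Harbor Greenway 0.1428.
Raw shares: Redwood Plaza 739.26; Garrison Pavilion 745.82; Bellamy Overpass 442.28; Ashcroft Annex 429.55; South Terminal 368.96; Harbor Greenway 454.12.
At nearest $5: Redwood Plaza $740; Garrison Pavilion $745; Bellamy Overpass $440; Ashcroft Annex $430; South Terminal $370; Harbor Greenway $455. Sum = $3,180.
No rounding difference to absorb.

Redwood Plaza: $740; Garrison Pavilion: $745; Bellamy Overpass: $440; Ashcroft Annex: $430; South Terminal: $370; Harbor Greenway: $455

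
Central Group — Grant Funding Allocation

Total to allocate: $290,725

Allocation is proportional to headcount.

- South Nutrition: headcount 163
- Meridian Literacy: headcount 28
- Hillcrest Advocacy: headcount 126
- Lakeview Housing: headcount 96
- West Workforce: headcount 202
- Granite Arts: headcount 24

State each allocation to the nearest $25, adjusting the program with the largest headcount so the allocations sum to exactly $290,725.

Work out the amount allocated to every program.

South Nutrition: $74,150 | Meridian Literacy: $12,750 | Hillcrest Advocacy: $57,325 | Lakeview Housing: $43,675 | West Workforce: $91,900 | Granite Arts: $10,925

Combined headcount = 163 + 28 + 126 + 96 + 202 + 24 = 639.
Proportional shares: South Nutrition 74,159.90; Meridian Literacy 12,739.12; Hillcrest Advocacy 57,326.06; Lakeview Housing 43,677.00; West Workforce 91,903.68; Granite Arts 10,919.25.
After rounding ($25): South Nutrition $74,150; Meridian Literacy $12,750; Hillcrest Advocacy $57,325; Lakeview Housing $43,675; West Workforce $91,900; Granite Arts $10,925. Sum = $290,725.
No rounding difference to absorb.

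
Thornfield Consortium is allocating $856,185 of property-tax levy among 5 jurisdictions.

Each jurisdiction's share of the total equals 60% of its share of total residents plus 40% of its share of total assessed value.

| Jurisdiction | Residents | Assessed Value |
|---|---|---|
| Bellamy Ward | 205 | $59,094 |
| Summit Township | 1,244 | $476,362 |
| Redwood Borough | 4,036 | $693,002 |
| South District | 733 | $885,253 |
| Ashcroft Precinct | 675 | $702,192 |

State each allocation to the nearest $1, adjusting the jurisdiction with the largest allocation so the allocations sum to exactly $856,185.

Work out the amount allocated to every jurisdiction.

Totals — residents 6,893, assessed value 2,815,903.
Blended shares (60% residents + 40% assessed value): Bellamy Ward 0.0262; Summit Township 0.1760; Redwood Borough 0.4498; South District 0.1896; Ashcroft Precinct 0.1585.
Proportional shares: Bellamy Ward 22,465.02; Summit Township 150,646.74; Redwood Borough 385,072.72; South District 162,293.60; Ashcroft Precinct 135,706.93.
At nearest $1: Bellamy Ward $22,465; Summit Township $150,647; Redwood Borough $385,073; South District $162,294; Ashcroft Precinct $135,707. Sum = $856,186.
Difference $856,185 − $856,186 = −$1 applied to largest allocation (Redwood Borough): Redwood Borough becomes $385,072.

Bellamy Ward: $22,465 | Summit Township: $150,647 | Redwood Borough: $385,072 | South District: $162,294 | Ashcroft Precinct: $135,707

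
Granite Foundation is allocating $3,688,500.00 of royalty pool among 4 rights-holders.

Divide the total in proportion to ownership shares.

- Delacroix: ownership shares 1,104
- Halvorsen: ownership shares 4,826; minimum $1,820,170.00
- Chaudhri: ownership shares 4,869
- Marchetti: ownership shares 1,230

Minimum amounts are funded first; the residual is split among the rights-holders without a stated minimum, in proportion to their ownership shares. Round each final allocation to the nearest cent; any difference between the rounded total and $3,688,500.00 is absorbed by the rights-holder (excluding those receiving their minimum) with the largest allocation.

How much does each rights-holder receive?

Delacroix: $286,357.95; Halvorsen: $1,820,170.00; Chaudhri: $1,262,931.94; Marchetti: $319,040.11

Fund the minimums — Halvorsen $1,820,170.00. Residual $1,868,330.00.
Residual split over remaining ownership shares 7,203: Delacroix 286,357.9509 → $286,357.95; Chaudhri 1,262,931.9409 → $1,262,931.94; Marchetti 319,040.1083 → $319,040.11.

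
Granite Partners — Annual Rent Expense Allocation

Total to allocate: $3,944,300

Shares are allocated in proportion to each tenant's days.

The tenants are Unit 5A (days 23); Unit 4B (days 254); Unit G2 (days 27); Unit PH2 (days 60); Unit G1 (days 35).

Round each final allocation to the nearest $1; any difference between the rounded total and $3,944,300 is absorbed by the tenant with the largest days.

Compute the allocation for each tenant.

Unit 5A: $227,366 · Unit 4B: $2,510,907 · Unit G2: $266,908 · Unit PH2: $593,128 · Unit G1: $345,991

Total days = 399.
Unrounded shares: Unit 5A 23/399 × $3,944,300 = 227,365.66; Unit 4B 254/399 × $3,944,300 = 2,510,907.77; Unit G2 27/399 × $3,944,300 = 266,907.52; Unit PH2 60/399 × $3,944,300 = 593,127.82; Unit G1 35/399 × $3,944,300 = 345,991.23.
At nearest $1: Unit 5A $227,366; Unit 4B $2,510,908; Unit G2 $266,908; Unit PH2 $593,128; Unit G1 $345,991. Sum = $3,944,301.
Difference $3,944,300 − $3,944,301 = −$1 applied to largest days (Unit 4B): Unit 4B becomes $2,510,907.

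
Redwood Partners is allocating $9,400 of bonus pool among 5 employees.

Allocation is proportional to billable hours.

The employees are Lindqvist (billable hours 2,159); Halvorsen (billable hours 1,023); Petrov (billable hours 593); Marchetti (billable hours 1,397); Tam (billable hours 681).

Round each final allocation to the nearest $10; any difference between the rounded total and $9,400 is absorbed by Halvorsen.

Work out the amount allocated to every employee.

Sum of billable hours: 5,853.
Proportional shares: Lindqvist 2,159/5,853 × $9,400 = 3,467.38; Halvorsen 1,023/5,853 × $9,400 = 1,642.95; Petrov 593/5,853 × $9,400 = 952.37; Marchetti 1,397/5,853 × $9,400 = 2,243.60; Tam 681/5,853 × $9,400 = 1,093.70.
At nearest $10: Lindqvist $3,470; Halvorsen $1,640; Petrov $950; Marchetti $2,240; Tam $1,090. Sum = $9,390.
Difference $9,400 − $9,390 = +$10 applied to Halvorsen: Halvorsen becomes $1,650.

Lindqvist: $3,470 · Halvorsen: $1,650 · Petrov: $950 · Marchetti: $2,240 · Tam: $1,090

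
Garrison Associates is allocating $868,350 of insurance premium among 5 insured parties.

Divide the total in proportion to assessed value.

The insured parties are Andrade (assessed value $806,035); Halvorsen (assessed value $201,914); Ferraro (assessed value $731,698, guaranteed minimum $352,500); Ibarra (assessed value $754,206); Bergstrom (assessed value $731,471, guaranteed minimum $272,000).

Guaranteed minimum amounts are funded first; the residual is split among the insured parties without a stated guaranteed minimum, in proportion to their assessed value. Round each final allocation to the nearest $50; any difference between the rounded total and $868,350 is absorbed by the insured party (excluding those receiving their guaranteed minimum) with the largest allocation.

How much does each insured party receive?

Fund the minimums — Ferraro $352,500; Bergstrom $272,000. Balance $243,850.
Balance split over remaining assessed value 1,762,155: Andrade 111,540.49 → $111,550; Halvorsen 27,941.20 → $27,950; Ibarra 104,368.31 → $104,350.

Andrade: $111,550 · Halvorsen: $27,950 · Ferraro: $352,500 · Ibarra: $104,350 · Bergstrom: $272,000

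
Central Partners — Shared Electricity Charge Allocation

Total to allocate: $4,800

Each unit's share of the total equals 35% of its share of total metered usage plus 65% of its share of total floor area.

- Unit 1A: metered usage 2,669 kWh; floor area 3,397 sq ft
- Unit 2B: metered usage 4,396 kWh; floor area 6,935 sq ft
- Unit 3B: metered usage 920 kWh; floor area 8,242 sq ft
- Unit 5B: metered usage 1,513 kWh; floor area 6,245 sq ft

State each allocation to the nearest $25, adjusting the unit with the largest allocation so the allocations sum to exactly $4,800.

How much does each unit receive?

Totals — metered usage 9,498, floor area 24,819.
Combined weights (35% metered usage + 65% floor area): Unit 1A 0.1873; Unit 2B 0.3436; Unit 3B 0.2498; Unit 5B 0.2193.
Unrounded shares: Unit 1A 899.13; Unit 2B 1,649.36; Unit 3B 1,198.83; Unit 5B 1,052.68.
At nearest $25: Unit 1A $900; Unit 2B $1,650; Unit 3B $1,200; Unit 5B $1,050. Sum = $4,800.
Sum already equals the total — no adjustment.

Unit 1A: $900; Unit 2B: $1,650; Unit 3B: $1,200; Unit 5B: $1,050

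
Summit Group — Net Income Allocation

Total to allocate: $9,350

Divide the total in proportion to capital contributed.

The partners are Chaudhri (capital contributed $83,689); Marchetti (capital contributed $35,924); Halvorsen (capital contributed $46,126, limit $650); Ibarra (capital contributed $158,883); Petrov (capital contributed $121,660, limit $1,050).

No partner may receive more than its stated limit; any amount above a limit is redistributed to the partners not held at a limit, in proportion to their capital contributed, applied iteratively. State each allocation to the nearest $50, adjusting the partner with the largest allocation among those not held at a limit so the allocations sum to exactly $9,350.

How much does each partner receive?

Total capital contributed = 446,282.
Proportional shares (ignoring caps): Chaudhri 1,753.36; Marchetti 752.64; Halvorsen 966.38; Ibarra 3,328.74; Petrov 2,548.88.
Held at cap: Halvorsen ($650), Petrov ($1,050); remaining pool $7,650 reallocated over remaining capital contributed 278,496.
Remaining shares: Chaudhri 2,298.85 → $2,300; Marchetti 986.80 → $1,000; Ibarra 4,364.35 → $4,350.

Chaudhri: $2,300; Marchetti: $1,000; Halvorsen: $650; Ibarra: $4,350; Petrov: $1,050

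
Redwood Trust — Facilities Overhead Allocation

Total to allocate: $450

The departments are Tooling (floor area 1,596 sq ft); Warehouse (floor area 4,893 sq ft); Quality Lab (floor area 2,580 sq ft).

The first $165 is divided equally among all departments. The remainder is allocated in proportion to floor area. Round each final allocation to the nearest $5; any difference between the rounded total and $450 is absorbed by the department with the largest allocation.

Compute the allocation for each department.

Tooling: $105 · Warehouse: $210 · Quality Lab: $135

Equal tier: $165 ÷ 3 = $55 apiece.
Remainder $285 by floor area (total 9,069): Tooling 50.16 → $50; Warehouse 153.77 → $155; Quality Lab 81.08 → $80.
Totals: Tooling $55 + $50 = $105; Warehouse $55 + $155 = $210; Quality Lab $55 + $80 = $135.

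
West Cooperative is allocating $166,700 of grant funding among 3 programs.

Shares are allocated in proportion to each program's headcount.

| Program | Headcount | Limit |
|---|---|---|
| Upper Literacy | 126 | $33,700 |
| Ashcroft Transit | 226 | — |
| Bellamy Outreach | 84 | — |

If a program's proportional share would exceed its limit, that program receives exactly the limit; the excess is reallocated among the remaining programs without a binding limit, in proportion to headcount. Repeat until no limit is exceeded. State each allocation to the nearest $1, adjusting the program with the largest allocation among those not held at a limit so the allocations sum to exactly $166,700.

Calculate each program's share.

Upper Literacy: $33,700; Ashcroft Transit: $96,961; Bellamy Outreach: $36,039

Headcount total: 436.
Pro-rata shares before constraints: Upper Literacy 48,174.77; Ashcroft Transit 86,408.72; Bellamy Outreach 32,116.51.
Capped: Upper Literacy ($33,700); balance $133,000 reallocated over remaining headcount 310.
Redistributed shares: Ashcroft Transit 96,961.29 → $96,961; Bellamy Outreach 36,038.71 → $36,039.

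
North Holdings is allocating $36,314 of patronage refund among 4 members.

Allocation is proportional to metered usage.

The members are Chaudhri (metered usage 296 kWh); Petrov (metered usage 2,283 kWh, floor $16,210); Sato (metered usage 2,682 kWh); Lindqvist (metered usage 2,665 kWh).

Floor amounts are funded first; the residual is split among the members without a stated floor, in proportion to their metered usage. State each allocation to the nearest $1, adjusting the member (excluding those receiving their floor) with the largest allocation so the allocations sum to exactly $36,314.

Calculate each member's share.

Chaudhri: $1,055; Petrov: $16,210; Sato: $9,555; Lindqvist: $9,494

Minimums first: Petrov $16,210. Remaining pool $20,104.
Remaining pool split over remaining metered usage 5,643: Chaudhri 1,054.54 → $1,055; Sato 9,555.01 → $9,555; Lindqvist 9,494.45 → $9,494.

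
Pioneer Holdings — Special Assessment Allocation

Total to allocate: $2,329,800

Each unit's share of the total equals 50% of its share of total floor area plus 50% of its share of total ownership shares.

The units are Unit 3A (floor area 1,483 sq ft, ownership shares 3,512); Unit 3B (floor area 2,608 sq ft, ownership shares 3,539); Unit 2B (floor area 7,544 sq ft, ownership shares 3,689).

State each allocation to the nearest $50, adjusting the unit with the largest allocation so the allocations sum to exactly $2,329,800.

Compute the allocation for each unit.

Floor area total 11,635; ownership shares total 10,740.
Combined weights (50% floor area + 50% ownership shares): Unit 3A 0.2272; Unit 3B 0.2768; Unit 2B 0.4959.
Raw shares: Unit 3A 529,402.91; Unit 3B 644,966.80; Unit 2B 1,155,430.29.
At nearest $50: Unit 3A $529,400; Unit 3B $644,950; Unit 2B $1,155,450. Sum = $2,329,800.
Sum already equals the total — no adjustment.

Unit 3A: $529,400; Unit 3B: $644,950; Unit 2B: $1,155,450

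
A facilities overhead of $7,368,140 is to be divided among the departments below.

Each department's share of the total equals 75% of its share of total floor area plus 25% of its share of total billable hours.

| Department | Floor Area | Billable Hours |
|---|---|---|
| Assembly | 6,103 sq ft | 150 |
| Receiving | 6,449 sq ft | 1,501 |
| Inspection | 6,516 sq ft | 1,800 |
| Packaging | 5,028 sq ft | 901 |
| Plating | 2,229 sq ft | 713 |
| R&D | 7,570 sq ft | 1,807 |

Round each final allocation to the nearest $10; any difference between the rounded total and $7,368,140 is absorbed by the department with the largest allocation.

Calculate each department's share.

Assembly: $1,035,220 · Receiving: $1,453,760 · Inspection: $1,544,830 · Packaging: $1,061,260 · Plating: $554,530 · R&D: $1,718,540

Floor area total 33,895; billable hours total 6,872.
Blended shares (75% floor area + 25% billable hours): Assembly 0.1405; Receiving 0.1973; Inspection 0.2097; Packaging 0.1440; Plating 0.0753; R&D 0.2332.
Proportional shares: Assembly 1,035,216.07; Receiving 1,453,761.17; Inspection 1,544,831.33; Packaging 1,061,257.42; Plating 554,526.40; R&D 1,718,547.61.
At nearest $10: Assembly $1,035,220; Receiving $1,453,760; Inspection $1,544,830; Packaging $1,061,260; Plating $554,530; R&D $1,718,550. Sum = $7,368,150.
Difference $7,368,140 − $7,368,150 = −$10 applied to largest allocation (R&D): R&D becomes $1,718,540.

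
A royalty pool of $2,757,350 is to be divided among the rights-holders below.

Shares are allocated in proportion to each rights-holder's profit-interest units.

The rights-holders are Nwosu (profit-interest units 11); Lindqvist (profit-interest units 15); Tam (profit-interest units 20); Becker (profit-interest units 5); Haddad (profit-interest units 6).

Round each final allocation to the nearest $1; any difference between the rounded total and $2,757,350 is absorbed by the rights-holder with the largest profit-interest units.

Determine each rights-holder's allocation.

Nwosu: $532,120; Lindqvist: $725,618; Tam: $967,492; Becker: $241,873; Haddad: $290,247

Combined profit-interest units = 57.
Raw shares: Nwosu 11/57 × $2,757,350 = 532,120.18; Lindqvist 15/57 × $2,757,350 = 725,618.42; Tam 20/57 × $2,757,350 = 967,491.23; Becker 5/57 × $2,757,350 = 241,872.81; Haddad 6/57 × $2,757,350 = 290,247.37.
Rounded to nearest $1: Nwosu $532,120; Lindqvist $725,618; Tam $967,491; Becker $241,873; Haddad $290,247. Sum = $2,757,349.
Difference $2,757,350 − $2,757,349 = +$1 applied to largest profit-interest units (Tam): Tam becomes $967,492.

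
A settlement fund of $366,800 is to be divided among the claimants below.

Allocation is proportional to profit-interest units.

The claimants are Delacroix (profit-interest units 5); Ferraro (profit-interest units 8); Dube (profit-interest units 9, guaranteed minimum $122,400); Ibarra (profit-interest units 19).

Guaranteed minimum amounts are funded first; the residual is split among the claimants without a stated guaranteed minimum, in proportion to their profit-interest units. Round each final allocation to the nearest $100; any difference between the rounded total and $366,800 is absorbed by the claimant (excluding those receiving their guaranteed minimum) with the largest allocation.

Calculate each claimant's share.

Guaranteed amounts: Dube $122,400. Balance $244,400.
Balance split over remaining profit-interest units 32: Delacroix 38,187.50 → $38,200; Ferraro 61,100.00 → $61,100; Ibarra 145,112.50 → $145,100.

Delacroix: $38,200 | Ferraro: $61,100 | Dube: $122,400 | Ibarra: $145,100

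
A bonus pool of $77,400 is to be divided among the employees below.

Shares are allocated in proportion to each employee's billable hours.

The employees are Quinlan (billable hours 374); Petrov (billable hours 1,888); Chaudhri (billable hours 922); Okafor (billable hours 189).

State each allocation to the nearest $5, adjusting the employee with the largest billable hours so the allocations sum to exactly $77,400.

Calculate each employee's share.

Quinlan: $8,580 | Petrov: $43,330 | Chaudhri: $21,155 | Okafor: $4,335

Billable hours total: 3,373.
Proportional shares: Quinlan 374/3,373 × $77,400 = 8,582.15; Petrov 1,888/3,373 × $77,400 = 43,323.81; Chaudhri 922/3,373 × $77,400 = 21,157.07; Okafor 189/3,373 × $77,400 = 4,336.97.
At nearest $5: Quinlan $8,580; Petrov $43,325; Chaudhri $21,155; Okafor $4,335. Sum = $77,395.
Difference $77,400 − $77,395 = +$5 applied to largest billable hours (Petrov): Petrov becomes $43,330.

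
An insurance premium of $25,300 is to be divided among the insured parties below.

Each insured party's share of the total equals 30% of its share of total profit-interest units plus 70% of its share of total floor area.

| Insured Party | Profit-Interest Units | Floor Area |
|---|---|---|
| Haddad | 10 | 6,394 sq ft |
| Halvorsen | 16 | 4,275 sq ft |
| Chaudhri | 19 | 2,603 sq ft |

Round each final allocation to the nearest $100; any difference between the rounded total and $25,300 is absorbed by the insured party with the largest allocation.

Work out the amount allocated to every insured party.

Profit-interest units total 45; floor area total 13,272.
Composite weights (30% profit-interest units + 70% floor area): Haddad 0.4039; Halvorsen 0.3321; Chaudhri 0.2640.
Proportional shares: Haddad 10,218.74; Halvorsen 8,403.18; Chaudhri 6,678.08.
After rounding ($100): Haddad $10,200; Halvorsen $8,400; Chaudhri $6,700. Sum = $25,300.
No rounding difference to absorb.

Haddad: $10,200; Halvorsen: $8,400; Chaudhri: $6,700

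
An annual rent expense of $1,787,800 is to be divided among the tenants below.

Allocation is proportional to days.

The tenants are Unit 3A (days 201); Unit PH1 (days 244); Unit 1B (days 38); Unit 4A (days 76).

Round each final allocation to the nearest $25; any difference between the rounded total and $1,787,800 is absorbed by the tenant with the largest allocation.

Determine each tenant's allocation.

Total days = 559.
Raw shares: Unit 3A 201/559 × $1,787,800 = 642,840.43; Unit PH1 244/559 × $1,787,800 = 780,363.51; Unit 1B 38/559 × $1,787,800 = 121,532.02; Unit 4A 76/559 × $1,787,800 = 243,064.04.
At nearest $25: Unit 3A $642,850; Unit PH1 $780,375; Unit 1B $121,525; Unit 4A $243,075. Sum = $1,787,825.
Difference $1,787,800 − $1,787,825 = −$25 applied to largest allocation (Unit PH1): Unit PH1 becomes $780,350.

Unit 3A: $642,850; Unit PH1: $780,350; Unit 1B: $121,525; Unit 4A: $243,075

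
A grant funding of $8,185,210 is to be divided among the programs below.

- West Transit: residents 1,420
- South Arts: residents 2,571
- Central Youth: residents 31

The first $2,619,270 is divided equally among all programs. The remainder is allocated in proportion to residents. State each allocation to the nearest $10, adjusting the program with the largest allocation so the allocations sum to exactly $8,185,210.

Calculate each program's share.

$2,619,270 shared equally gives $873,090 per program.
Remainder $5,565,940 by residents (total 4,022): West Transit 1,965,100.65 → $1,965,100; South Arts 3,557,939.27 → $3,557,940; Central Youth 42,900.08 → $42,900.
Totals: West Transit $873,090 + $1,965,100 = $2,838,190; South Arts $873,090 + $3,557,940 = $4,431,030; Central Youth $873,090 + $42,900 = $915,990.

West Transit: $2,838,190 · South Arts: $4,431,030 · Central Youth: $915,990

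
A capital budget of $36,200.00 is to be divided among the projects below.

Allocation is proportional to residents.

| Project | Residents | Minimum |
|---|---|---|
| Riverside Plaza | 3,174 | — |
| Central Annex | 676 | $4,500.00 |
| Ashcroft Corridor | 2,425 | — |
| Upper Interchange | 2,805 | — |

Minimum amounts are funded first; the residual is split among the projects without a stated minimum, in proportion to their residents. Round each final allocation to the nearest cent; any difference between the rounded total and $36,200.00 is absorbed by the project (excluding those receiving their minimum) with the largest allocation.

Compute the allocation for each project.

Riverside Plaza: $11,972.37 | Central Annex: $4,500.00 | Ashcroft Corridor: $9,147.13 | Upper Interchange: $10,580.50

Guaranteed amounts: Central Annex $4,500.00. Remaining pool $31,700.00.
Remaining pool split over remaining residents 8,404: Riverside Plaza 11,972.3703 → $11,972.37; Ashcroft Corridor 9,147.1323 → $9,147.13; Upper Interchange 10,580.4974 → $10,580.50.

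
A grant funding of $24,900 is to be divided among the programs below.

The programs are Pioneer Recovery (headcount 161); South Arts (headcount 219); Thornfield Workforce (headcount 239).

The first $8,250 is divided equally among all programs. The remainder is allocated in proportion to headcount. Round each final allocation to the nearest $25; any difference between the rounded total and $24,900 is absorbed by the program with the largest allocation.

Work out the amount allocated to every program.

$8,250 shared equally gives $2,750 per program.
Remainder $16,650 by headcount (total 619): Pioneer Recovery 4,330.61 → $4,325; South Arts 5,890.71 → $5,900; Thornfield Workforce 6,428.68 → $6,425.
Totals: Pioneer Recovery $2,750 + $4,325 = $7,075; South Arts $2,750 + $5,900 = $8,650; Thornfield Workforce $2,750 + $6,425 = $9,175.

Pioneer Recovery: $7,075; South Arts: $8,650; Thornfield Workforce: $9,175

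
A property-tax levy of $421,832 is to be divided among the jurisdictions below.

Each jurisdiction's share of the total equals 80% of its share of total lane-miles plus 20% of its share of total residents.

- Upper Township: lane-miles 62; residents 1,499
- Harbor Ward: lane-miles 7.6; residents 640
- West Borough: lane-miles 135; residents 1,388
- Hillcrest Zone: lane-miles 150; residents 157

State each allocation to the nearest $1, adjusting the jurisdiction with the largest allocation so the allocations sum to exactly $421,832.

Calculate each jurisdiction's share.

Lane-miles total 354.6; residents total 3,684.
Combined weights (80% lane-miles + 20% residents): Upper Township 0.2213; Harbor Ward 0.0519; West Borough 0.3799; Hillcrest Zone 0.3469.
Pro-rata amounts: Upper Township 93,332.38; Harbor Ward 21,889.25; West Borough 160,263.01; Hillcrest Zone 146,347.37.
After rounding ($1): Upper Township $93,332; Harbor Ward $21,889; West Borough $160,263; Hillcrest Zone $146,347. Sum = $421,831.
Difference $421,832 − $421,831 = +$1 applied to largest allocation (West Borough): West Borough becomes $160,264.

Upper Township: $93,332 | Harbor Ward: $21,889 | West Borough: $160,264 | Hillcrest Zone: $146,347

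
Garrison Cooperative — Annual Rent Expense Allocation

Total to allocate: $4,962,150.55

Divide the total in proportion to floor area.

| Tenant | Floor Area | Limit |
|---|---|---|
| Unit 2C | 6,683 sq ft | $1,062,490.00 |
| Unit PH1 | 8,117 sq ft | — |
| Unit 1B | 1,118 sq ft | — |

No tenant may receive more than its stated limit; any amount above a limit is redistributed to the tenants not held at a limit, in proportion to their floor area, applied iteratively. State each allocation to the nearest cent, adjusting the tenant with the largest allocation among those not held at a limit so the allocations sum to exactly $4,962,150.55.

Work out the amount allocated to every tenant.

Sum of floor area: 15,918.
Pro-rata shares before constraints: Unit 2C 2,083,305.1970; Unit PH1 2,530,328.9367; Unit 1B 348,516.4163.
Held at cap: Unit 2C ($1,062,490.00); balance $3,899,660.55 reallocated over remaining floor area 9,235.
Redistributed shares: Unit PH1 3,427,563.0411 → $3,427,563.04; Unit 1B 472,097.5089 → $472,097.51.

Unit 2C: $1,062,490.00 | Unit PH1: $3,427,563.04 | Unit 1B: $472,097.51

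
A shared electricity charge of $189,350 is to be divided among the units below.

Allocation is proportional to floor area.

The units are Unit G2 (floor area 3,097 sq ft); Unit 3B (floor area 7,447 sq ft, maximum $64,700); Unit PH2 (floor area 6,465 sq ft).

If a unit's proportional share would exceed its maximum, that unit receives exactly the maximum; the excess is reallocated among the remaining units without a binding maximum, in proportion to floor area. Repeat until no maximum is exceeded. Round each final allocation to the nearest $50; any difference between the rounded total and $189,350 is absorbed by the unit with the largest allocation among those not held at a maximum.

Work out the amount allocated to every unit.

Unit G2: $40,350; Unit 3B: $64,700; Unit PH2: $84,300

Total floor area = 17,009.
Pro-rata shares before constraints: Unit G2 34,476.86; Unit 3B 82,902.55; Unit PH2 71,970.59.
Cap binds for Unit 3B ($64,700); residual $124,650 reallocated over remaining floor area 9,562.
Remaining shares: Unit G2 40,372.42 → $40,350; Unit PH2 84,277.58 → $84,300.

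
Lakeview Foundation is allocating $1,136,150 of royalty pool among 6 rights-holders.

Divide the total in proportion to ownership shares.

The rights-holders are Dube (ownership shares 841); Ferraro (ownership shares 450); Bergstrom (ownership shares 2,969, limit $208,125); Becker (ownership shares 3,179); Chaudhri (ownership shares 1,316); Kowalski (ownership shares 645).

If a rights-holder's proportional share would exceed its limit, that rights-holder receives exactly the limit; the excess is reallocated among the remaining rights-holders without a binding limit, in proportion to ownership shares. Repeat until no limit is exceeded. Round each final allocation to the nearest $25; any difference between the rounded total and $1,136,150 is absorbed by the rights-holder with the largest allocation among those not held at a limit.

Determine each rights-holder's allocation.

Dube: $121,350; Ferraro: $64,925; Bergstrom: $208,125; Becker: $458,775; Chaudhri: $189,900; Kowalski: $93,075

Ownership shares total: 9,400.
Proportional shares (ignoring caps): Dube 101,649.16; Ferraro 54,390.16; Bergstrom 358,854.19; Becker 384,236.26; Chaudhri 159,061.00; Kowalski 77,959.23.
Held at cap: Bergstrom ($208,125); remaining pool $928,025 reallocated over remaining ownership shares 6,431.
Shares after redistribution: Dube 121,360.45 → $121,350; Ferraro 64,937.22 → $64,925; Becker 458,745.37 → $458,750; Chaudhri 189,905.29 → $189,900; Kowalski 93,076.68 → $93,075.
Rounding difference +$25 applied to Becker → $458,775.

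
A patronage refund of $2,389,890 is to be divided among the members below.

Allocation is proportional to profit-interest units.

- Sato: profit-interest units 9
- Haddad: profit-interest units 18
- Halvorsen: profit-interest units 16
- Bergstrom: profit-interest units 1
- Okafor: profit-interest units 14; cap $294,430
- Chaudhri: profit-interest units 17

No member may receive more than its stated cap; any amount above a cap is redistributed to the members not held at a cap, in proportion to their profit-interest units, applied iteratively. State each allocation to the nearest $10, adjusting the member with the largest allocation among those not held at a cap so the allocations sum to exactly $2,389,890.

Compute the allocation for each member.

Sato: $309,170; Haddad: $618,330; Halvorsen: $549,630; Bergstrom: $34,350; Okafor: $294,430; Chaudhri: $583,980

Sum of profit-interest units: 75.
Unconstrained shares: Sato 286,786.80; Haddad 573,573.60; Halvorsen 509,843.20; Bergstrom 31,865.20; Okafor 446,112.80; Chaudhri 541,708.40.
Cap binds for Okafor ($294,430); residual $2,095,460 reallocated over remaining profit-interest units 61.
Remaining shares: Sato 309,166.23 → $309,170; Haddad 618,332.46 → $618,330; Halvorsen 549,628.85 → $549,630; Bergstrom 34,351.80 → $34,350; Chaudhri 583,980.66 → $583,980.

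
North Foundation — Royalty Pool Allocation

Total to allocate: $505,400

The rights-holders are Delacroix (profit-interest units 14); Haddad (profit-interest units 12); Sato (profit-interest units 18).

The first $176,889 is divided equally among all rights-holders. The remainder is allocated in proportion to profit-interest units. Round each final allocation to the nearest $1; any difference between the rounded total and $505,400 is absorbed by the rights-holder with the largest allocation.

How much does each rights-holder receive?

Delacroix: $163,489; Haddad: $148,557; Sato: $193,354

$176,889 shared equally gives $58,963 per rights-holder.
Remainder $328,511 by profit-interest units (total 44): Delacroix 104,526.23 → $104,526; Haddad 89,593.91 → $89,594; Sato 134,390.86 → $134,391.
Totals: Delacroix $58,963 + $104,526 = $163,489; Haddad $58,963 + $89,594 = $148,557; Sato $58,963 + $134,391 = $193,354.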